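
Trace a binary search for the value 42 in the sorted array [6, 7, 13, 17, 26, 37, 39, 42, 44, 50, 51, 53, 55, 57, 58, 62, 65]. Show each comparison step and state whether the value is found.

Binary search for 42 in [6, 7, 13, 17, 26, 37, 39, 42, 44, 50, 51, 53, 55, 57, 58, 62, 65]:

lo=0, hi=16, mid=8, arr[mid]=44 -> 44 > 42, search left half
lo=0, hi=7, mid=3, arr[mid]=17 -> 17 < 42, search right half
lo=4, hi=7, mid=5, arr[mid]=37 -> 37 < 42, search right half
lo=6, hi=7, mid=6, arr[mid]=39 -> 39 < 42, search right half
lo=7, hi=7, mid=7, arr[mid]=42 -> Found target at index 7!

Binary search finds 42 at index 7 after 5 comparisons. The search repeatedly halves the search space by comparing with the middle element.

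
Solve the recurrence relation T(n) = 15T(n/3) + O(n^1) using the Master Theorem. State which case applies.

Master Theorem for T(n) = 15T(n/3) + O(n^1):

a = 15, b = 3, c = 1
log_b(a) = log_3(15) = 2.4650

Case 1: c = 1 < log_3(15) = 2.4650
T(n) = O(n^(log_3 15))

For T(n) = 15T(n/3) + O(n^1): log_3(15) = 2.4650. This is Case 1 of the Master Theorem (c < log_b(a), work dominated by leaves), giving O(n^(log_3 15)).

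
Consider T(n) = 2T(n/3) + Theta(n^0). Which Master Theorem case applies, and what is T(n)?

Master Theorem for T(n) = 2T(n/3) + O(n^0):

a = 2, b = 3, c = 0
log_b(a) = log_3(2) = 0.6309

Case 1: c = 0 < log_3(2) = 0.6309
T(n) = O(n^(log_3 2))

For T(n) = 2T(n/3) + O(n^0): log_3(2) = 0.6309. This is Case 1 of the Master Theorem (c < log_b(a), work dominated by leaves), giving O(n^(log_3 2)).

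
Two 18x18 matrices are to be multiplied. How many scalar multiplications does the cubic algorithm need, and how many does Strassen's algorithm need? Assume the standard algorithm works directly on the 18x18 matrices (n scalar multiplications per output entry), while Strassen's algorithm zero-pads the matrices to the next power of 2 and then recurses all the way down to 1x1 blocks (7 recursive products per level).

Matrix multiplication for 18x18 matrices:

Strassen's algorithm requires power-of-2 dimensions. Pad 18x18 to 32x32 (next power of 2).

Standard algorithm: 18^3 = 5832 multiplications
Strassen's algorithm: 7^(log2(32)) = 7^5 = 16807 multiplications
Difference: 5832 - 16807 = -10975 (Strassen uses MORE here due to padding overhead — for small or just-over-power-of-2 n, padding can outweigh the per-level savings)

Standard: 5832 multiplications (18^3). Strassen: 16807 multiplications (7^5, after padding to 32x32). Strassen reduces 8 recursive multiplications to 7 at each level.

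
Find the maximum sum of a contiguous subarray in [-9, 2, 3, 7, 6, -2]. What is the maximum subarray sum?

Using Kadane's algorithm on [-9, 2, 3, 7, 6, -2]:

Scanning through the array:
Position 1 (value 2): max_ending_here = 2, max_so_far = 2
Position 2 (value 3): max_ending_here = 5, max_so_far = 5
Position 3 (value 7): max_ending_here = 12, max_so_far = 12
Position 4 (value 6): max_ending_here = 18, max_so_far = 18
Position 5 (value -2): max_ending_here = 16, max_so_far = 18

Maximum subarray: [2, 3, 7, 6]
Maximum sum: 18

The maximum subarray is [2, 3, 7, 6] with sum 18. This subarray runs from index 1 to index 4.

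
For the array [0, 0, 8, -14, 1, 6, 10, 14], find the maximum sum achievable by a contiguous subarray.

Using Kadane's algorithm on [0, 0, 8, -14, 1, 6, 10, 14]:

Scanning through the array:
Position 1 (value 0): max_ending_here = 0, max_so_far = 0
Position 2 (value 8): max_ending_here = 8, max_so_far = 8
Position 3 (value -14): max_ending_here = -6, max_so_far = 8
Position 4 (value 1): max_ending_here = 1, max_so_far = 8
Position 5 (value 6): max_ending_here = 7, max_so_far = 8
Position 6 (value 10): max_ending_here = 17, max_so_far = 17
Position 7 (value 14): max_ending_here = 31, max_so_far = 31

Maximum subarray: [1, 6, 10, 14]
Maximum sum: 31

The maximum subarray is [1, 6, 10, 14] with sum 31. This subarray runs from index 4 to index 7.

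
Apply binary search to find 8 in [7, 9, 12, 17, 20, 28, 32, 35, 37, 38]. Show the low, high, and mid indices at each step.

Binary search for 8 in [7, 9, 12, 17, 20, 28, 32, 35, 37, 38]:

lo=0, hi=9, mid=4, arr[mid]=20 -> 20 > 8, search left half
lo=0, hi=3, mid=1, arr[mid]=9 -> 9 > 8, search left half
lo=0, hi=0, mid=0, arr[mid]=7 -> 7 < 8, search right half
lo=1 > hi=0, target 8 not found

Binary search determines that 8 is not in the array after 3 comparisons. The search space was exhausted without finding the target.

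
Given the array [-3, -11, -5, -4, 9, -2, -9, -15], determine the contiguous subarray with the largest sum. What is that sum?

Using Kadane's algorithm on [-3, -11, -5, -4, 9, -2, -9, -15]:

Scanning through the array:
Position 1 (value -11): max_ending_here = -11, max_so_far = -3
Position 2 (value -5): max_ending_here = -5, max_so_far = -3
Position 3 (value -4): max_ending_here = -4, max_so_far = -3
Position 4 (value 9): max_ending_here = 9, max_so_far = 9
Position 5 (value -2): max_ending_here = 7, max_so_far = 9
Position 6 (value -9): max_ending_here = -2, max_so_far = 9
Position 7 (value -15): max_ending_here = -15, max_so_far = 9

Maximum subarray: [9]
Maximum sum: 9

The maximum subarray is [9] with sum 9. This subarray runs from index 4 to index 4.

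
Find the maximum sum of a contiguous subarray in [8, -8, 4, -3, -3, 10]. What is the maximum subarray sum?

Using Kadane's algorithm on [8, -8, 4, -3, -3, 10]:

Scanning through the array:
Position 1 (value -8): max_ending_here = 0, max_so_far = 8
Position 2 (value 4): max_ending_here = 4, max_so_far = 8
Position 3 (value -3): max_ending_here = 1, max_so_far = 8
Position 4 (value -3): max_ending_here = -2, max_so_far = 8
Position 5 (value 10): max_ending_here = 10, max_so_far = 10

Maximum subarray: [10]
Maximum sum: 10

The maximum subarray is [10] with sum 10. This subarray runs from index 5 to index 5.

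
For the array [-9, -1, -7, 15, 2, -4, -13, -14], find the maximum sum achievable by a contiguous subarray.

Using Kadane's algorithm on [-9, -1, -7, 15, 2, -4, -13, -14]:

Scanning through the array:
Position 1 (value -1): max_ending_here = -1, max_so_far = -1
Position 2 (value -7): max_ending_here = -7, max_so_far = -1
Position 3 (value 15): max_ending_here = 15, max_so_far = 15
Position 4 (value 2): max_ending_here = 17, max_so_far = 17
Position 5 (value -4): max_ending_here = 13, max_so_far = 17
Position 6 (value -13): max_ending_here = 0, max_so_far = 17
Position 7 (value -14): max_ending_here = -14, max_so_far = 17

Maximum subarray: [15, 2]
Maximum sum: 17

The maximum subarray is [15, 2] with sum 17. This subarray runs from index 3 to index 4.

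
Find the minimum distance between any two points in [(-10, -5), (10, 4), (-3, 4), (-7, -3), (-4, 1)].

Computing all pairwise distances among 5 points:

d((-10, -5), (10, 4)) = 21.9317
d((-10, -5), (-3, 4)) = 11.4018
d((-10, -5), (-7, -3)) = 3.6056
d((-10, -5), (-4, 1)) = 8.4853
d((10, 4), (-3, 4)) = 13.0
d((10, 4), (-7, -3)) = 18.3848
d((10, 4), (-4, 1)) = 14.3178
d((-3, 4), (-7, -3)) = 8.0623
d((-3, 4), (-4, 1)) = 3.1623 <-- minimum
d((-7, -3), (-4, 1)) = 5.0

Closest pair: (-3, 4) and (-4, 1) with distance 3.1623

The closest pair is (-3, 4) and (-4, 1) with Euclidean distance 3.1623. For 5 points, brute-force pairwise comparison is shown above. For large n, the divide-and-conquer algorithm (sort by x, recurse on halves, check the dividing strip) achieves O(n log n).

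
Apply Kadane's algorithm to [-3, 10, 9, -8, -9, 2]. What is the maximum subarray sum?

Using Kadane's algorithm on [-3, 10, 9, -8, -9, 2]:

Scanning through the array:
Position 1 (value 10): max_ending_here = 10, max_so_far = 10
Position 2 (value 9): max_ending_here = 19, max_so_far = 19
Position 3 (value -8): max_ending_here = 11, max_so_far = 19
Position 4 (value -9): max_ending_here = 2, max_so_far = 19
Position 5 (value 2): max_ending_here = 4, max_so_far = 19

Maximum subarray: [10, 9]
Maximum sum: 19

The maximum subarray is [10, 9] with sum 19. This subarray runs from index 1 to index 2.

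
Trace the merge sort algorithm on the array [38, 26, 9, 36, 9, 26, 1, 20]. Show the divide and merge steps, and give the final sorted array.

Merge sort trace:

Split: [38, 26, 9, 36, 9, 26, 1, 20] -> [38, 26, 9, 36] and [9, 26, 1, 20]
  Split: [38, 26, 9, 36] -> [38, 26] and [9, 36]
    Split: [38, 26] -> [38] and [26]
    Merge: [38] + [26] -> [26, 38]
    Split: [9, 36] -> [9] and [36]
    Merge: [9] + [36] -> [9, 36]
  Merge: [26, 38] + [9, 36] -> [9, 26, 36, 38]
  Split: [9, 26, 1, 20] -> [9, 26] and [1, 20]
    Split: [9, 26] -> [9] and [26]
    Merge: [9] + [26] -> [9, 26]
    Split: [1, 20] -> [1] and [20]
    Merge: [1] + [20] -> [1, 20]
  Merge: [9, 26] + [1, 20] -> [1, 9, 20, 26]
Merge: [9, 26, 36, 38] + [1, 9, 20, 26] -> [1, 9, 9, 20, 26, 26, 36, 38]

Final sorted array: [1, 9, 9, 20, 26, 26, 36, 38]

The merge sort proceeds by recursively splitting the array and merging sorted halves.
After all merges, the sorted array is [1, 9, 9, 20, 26, 26, 36, 38].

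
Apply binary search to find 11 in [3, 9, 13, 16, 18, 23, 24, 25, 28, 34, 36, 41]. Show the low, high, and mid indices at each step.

Binary search for 11 in [3, 9, 13, 16, 18, 23, 24, 25, 28, 34, 36, 41]:

lo=0, hi=11, mid=5, arr[mid]=23 -> 23 > 11, search left half
lo=0, hi=4, mid=2, arr[mid]=13 -> 13 > 11, search left half
lo=0, hi=1, mid=0, arr[mid]=3 -> 3 < 11, search right half
lo=1, hi=1, mid=1, arr[mid]=9 -> 9 < 11, search right half
lo=2 > hi=1, target 11 not found

Binary search determines that 11 is not in the array after 4 comparisons. The search space was exhausted without finding the target.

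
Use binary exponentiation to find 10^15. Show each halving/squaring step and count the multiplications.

Computing 10^15 by squaring (build up from 10^1; each line after the first costs one multiplication):

10^1 = 10
10^2 = (10^1)^2 = 10^2 = 100
10^3 = 10 * 10^2 = 10 * 100 = 1000
10^6 = (10^3)^2 = 1000^2 = 1000000
10^7 = 10 * 10^6 = 10 * 1000000 = 10000000
10^14 = (10^7)^2 = 10000000^2 = 100000000000000
10^15 = 10 * 10^14 = 10 * 100000000000000 = 1000000000000000

Result: 1000000000000000
Multiplications needed: 6 (6 lines after 10^1)

10^15 = 1000000000000000. Using exponentiation by squaring, this requires 6 multiplications. The key idea: if the exponent is even, square the half-power; if odd, multiply by the base once.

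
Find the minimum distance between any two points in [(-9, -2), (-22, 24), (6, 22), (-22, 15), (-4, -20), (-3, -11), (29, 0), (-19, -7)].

Computing all pairwise distances among 8 points:

d((-9, -2), (-22, 24)) = 29.0689
d((-9, -2), (6, 22)) = 28.3019
d((-9, -2), (-22, 15)) = 21.4009
d((-9, -2), (-4, -20)) = 18.6815
d((-9, -2), (-3, -11)) = 10.8167
d((-9, -2), (29, 0)) = 38.0526
d((-9, -2), (-19, -7)) = 11.1803
d((-22, 24), (6, 22)) = 28.0713
d((-22, 24), (-22, 15)) = 9.0 <-- minimum
d((-22, 24), (-4, -20)) = 47.5395
d((-22, 24), (-3, -11)) = 39.8246
d((-22, 24), (29, 0)) = 56.3649
d((-22, 24), (-19, -7)) = 31.1448
d((6, 22), (-22, 15)) = 28.8617
d((6, 22), (-4, -20)) = 43.1741
d((6, 22), (-3, -11)) = 34.2053
d((6, 22), (29, 0)) = 31.8277
d((6, 22), (-19, -7)) = 38.2884
d((-22, 15), (-4, -20)) = 39.3573
d((-22, 15), (-3, -11)) = 32.2025
d((-22, 15), (29, 0)) = 53.1601
d((-22, 15), (-19, -7)) = 22.2036
d((-4, -20), (-3, -11)) = 9.0554
d((-4, -20), (29, 0)) = 38.5876
d((-4, -20), (-19, -7)) = 19.8494
d((-3, -11), (29, 0)) = 33.8378
d((-3, -11), (-19, -7)) = 16.4924
d((29, 0), (-19, -7)) = 48.5077

Closest pair: (-22, 24) and (-22, 15) with distance 9.0

The closest pair is (-22, 24) and (-22, 15) with Euclidean distance 9.0. For 8 points, brute-force pairwise comparison is shown above. For large n, the divide-and-conquer algorithm (sort by x, recurse on halves, check the dividing strip) achieves O(n log n).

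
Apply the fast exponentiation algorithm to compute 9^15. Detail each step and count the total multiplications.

Computing 9^15 by squaring (build up from 9^1; each line after the first costs one multiplication):

9^1 = 9
9^2 = (9^1)^2 = 9^2 = 81
9^3 = 9 * 9^2 = 9 * 81 = 729
9^6 = (9^3)^2 = 729^2 = 531441
9^7 = 9 * 9^6 = 9 * 531441 = 4782969
9^14 = (9^7)^2 = 4782969^2 = 22876792454961
9^15 = 9 * 9^14 = 9 * 22876792454961 = 205891132094649

Result: 205891132094649
Multiplications needed: 6 (6 lines after 9^1)

9^15 = 205891132094649. Using exponentiation by squaring, this requires 6 multiplications. The key idea: if the exponent is even, square the half-power; if odd, multiply by the base once.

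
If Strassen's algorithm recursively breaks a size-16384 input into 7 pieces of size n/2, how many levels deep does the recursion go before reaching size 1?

For divide and conquer with division factor 2:

Problem sizes at each level:
Level 0: 16384
Level 1: 8192
Level 2: 4096
Level 3: 2048
Level 4: 1024
Level 5: 512
Level 6: 256
Level 7: 128
Level 8: 64
Level 9: 32
Level 10: 16
Level 11: 8
Level 12: 4
Level 13: 2
Level 14: 1

The root is level 0 and the size-1 base case is level 14 (the tree spans levels 0 through 14, i.e. 15 levels counting the root), so the depth is the number of divisions: log_2(16384) = 14

The recursion tree depth is log_2(16384) = 14. At each level, the problem size is divided by 2, so it takes 14 divisions to reduce to a base case of size 1. The algorithm makes 7 recursive calls at each level.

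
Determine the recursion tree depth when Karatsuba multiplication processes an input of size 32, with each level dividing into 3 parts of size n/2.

For divide and conquer with division factor 2:

Problem sizes at each level:
Level 0: 32
Level 1: 16
Level 2: 8
Level 3: 4
Level 4: 2
Level 5: 1

The root is level 0 and the size-1 base case is level 5 (the tree spans levels 0 through 5, i.e. 6 levels counting the root), so the depth is the number of divisions: log_2(32) = 5

The recursion tree depth is log_2(32) = 5. At each level, the problem size is divided by 2, so it takes 5 divisions to reduce to a base case of size 1. The algorithm makes 3 recursive calls at each level.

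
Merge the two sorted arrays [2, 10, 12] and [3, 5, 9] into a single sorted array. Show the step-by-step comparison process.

Merging process:

Compare 2 vs 3: take 2 from left. Merged: [2]
Compare 10 vs 3: take 3 from right. Merged: [2, 3]
Compare 10 vs 5: take 5 from right. Merged: [2, 3, 5]
Compare 10 vs 9: take 9 from right. Merged: [2, 3, 5, 9]
Append remaining from left: [10, 12]. Merged: [2, 3, 5, 9, 10, 12]

Final merged array: [2, 3, 5, 9, 10, 12]
Total comparisons: 4

The merged array is [2, 3, 5, 9, 10, 12], requiring 4 comparisons. The merge step runs in O(n) time where n is the total number of elements.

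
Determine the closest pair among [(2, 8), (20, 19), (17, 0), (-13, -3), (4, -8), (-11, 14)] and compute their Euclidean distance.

Computing all pairwise distances among 6 points:

d((2, 8), (20, 19)) = 21.095
d((2, 8), (17, 0)) = 17.0
d((2, 8), (-13, -3)) = 18.6011
d((2, 8), (4, -8)) = 16.1245
d((2, 8), (-11, 14)) = 14.3178 <-- minimum
d((20, 19), (17, 0)) = 19.2354
d((20, 19), (-13, -3)) = 39.6611
d((20, 19), (4, -8)) = 31.3847
d((20, 19), (-11, 14)) = 31.4006
d((17, 0), (-13, -3)) = 30.1496
d((17, 0), (4, -8)) = 15.2643
d((17, 0), (-11, 14)) = 31.305
d((-13, -3), (4, -8)) = 17.72
d((-13, -3), (-11, 14)) = 17.1172
d((4, -8), (-11, 14)) = 26.6271

Closest pair: (2, 8) and (-11, 14) with distance 14.3178

The closest pair is (2, 8) and (-11, 14) with Euclidean distance 14.3178. For 6 points, brute-force pairwise comparison is shown above. For large n, the divide-and-conquer algorithm (sort by x, recurse on halves, check the dividing strip) achieves O(n log n).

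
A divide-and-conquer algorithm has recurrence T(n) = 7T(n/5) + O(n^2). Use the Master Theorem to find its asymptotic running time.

Master Theorem for T(n) = 7T(n/5) + O(n^2):

a = 7, b = 5, c = 2
log_b(a) = log_5(7) = 1.2091

Case 3: c = 2 > log_5(7) = 1.2091
T(n) = O(n^2) = O(n^2)

For T(n) = 7T(n/5) + O(n^2): log_5(7) = 1.2091. This is Case 3 of the Master Theorem (c > log_b(a), work dominated by root), giving O(n^2).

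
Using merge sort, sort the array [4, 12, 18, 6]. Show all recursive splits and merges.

Merge sort trace:

Split: [4, 12, 18, 6] -> [4, 12] and [18, 6]
  Split: [4, 12] -> [4] and [12]
  Merge: [4] + [12] -> [4, 12]
  Split: [18, 6] -> [18] and [6]
  Merge: [18] + [6] -> [6, 18]
Merge: [4, 12] + [6, 18] -> [4, 6, 12, 18]

Final sorted array: [4, 6, 12, 18]

The merge sort proceeds by recursively splitting the array and merging sorted halves.
After all merges, the sorted array is [4, 6, 12, 18].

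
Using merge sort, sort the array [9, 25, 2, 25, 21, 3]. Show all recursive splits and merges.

Merge sort trace:

Split: [9, 25, 2, 25, 21, 3] -> [9, 25, 2] and [25, 21, 3]
  Split: [9, 25, 2] -> [9] and [25, 2]
    Split: [25, 2] -> [25] and [2]
    Merge: [25] + [2] -> [2, 25]
  Merge: [9] + [2, 25] -> [2, 9, 25]
  Split: [25, 21, 3] -> [25] and [21, 3]
    Split: [21, 3] -> [21] and [3]
    Merge: [21] + [3] -> [3, 21]
  Merge: [25] + [3, 21] -> [3, 21, 25]
Merge: [2, 9, 25] + [3, 21, 25] -> [2, 3, 9, 21, 25, 25]

Final sorted array: [2, 3, 9, 21, 25, 25]

The merge sort proceeds by recursively splitting the array and merging sorted halves.
After all merges, the sorted array is [2, 3, 9, 21, 25, 25].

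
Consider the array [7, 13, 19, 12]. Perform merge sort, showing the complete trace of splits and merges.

Merge sort trace:

Split: [7, 13, 19, 12] -> [7, 13] and [19, 12]
  Split: [7, 13] -> [7] and [13]
  Merge: [7] + [13] -> [7, 13]
  Split: [19, 12] -> [19] and [12]
  Merge: [19] + [12] -> [12, 19]
Merge: [7, 13] + [12, 19] -> [7, 12, 13, 19]

Final sorted array: [7, 12, 13, 19]

The merge sort proceeds by recursively splitting the array and merging sorted halves.
After all merges, the sorted array is [7, 12, 13, 19].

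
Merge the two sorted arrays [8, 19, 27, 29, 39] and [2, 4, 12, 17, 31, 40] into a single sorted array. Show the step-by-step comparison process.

Merging process:

Compare 8 vs 2: take 2 from right. Merged: [2]
Compare 8 vs 4: take 4 from right. Merged: [2, 4]
Compare 8 vs 12: take 8 from left. Merged: [2, 4, 8]
Compare 19 vs 12: take 12 from right. Merged: [2, 4, 8, 12]
Compare 19 vs 17: take 17 from right. Merged: [2, 4, 8, 12, 17]
Compare 19 vs 31: take 19 from left. Merged: [2, 4, 8, 12, 17, 19]
Compare 27 vs 31: take 27 from left. Merged: [2, 4, 8, 12, 17, 19, 27]
Compare 29 vs 31: take 29 from left. Merged: [2, 4, 8, 12, 17, 19, 27, 29]
Compare 39 vs 31: take 31 from right. Merged: [2, 4, 8, 12, 17, 19, 27, 29, 31]
Compare 39 vs 40: take 39 from left. Merged: [2, 4, 8, 12, 17, 19, 27, 29, 31, 39]
Append remaining from right: [40]. Merged: [2, 4, 8, 12, 17, 19, 27, 29, 31, 39, 40]

Final merged array: [2, 4, 8, 12, 17, 19, 27, 29, 31, 39, 40]
Total comparisons: 10

The merged array is [2, 4, 8, 12, 17, 19, 27, 29, 31, 39, 40], requiring 10 comparisons. The merge step runs in O(n) time where n is the total number of elements.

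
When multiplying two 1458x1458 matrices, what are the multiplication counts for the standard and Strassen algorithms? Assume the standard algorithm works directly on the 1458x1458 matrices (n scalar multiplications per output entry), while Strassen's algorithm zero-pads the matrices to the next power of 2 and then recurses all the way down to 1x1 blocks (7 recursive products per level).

Matrix multiplication for 1458x1458 matrices:

Strassen's algorithm requires power-of-2 dimensions. Pad 1458x1458 to 2048x2048 (next power of 2).

Standard algorithm: 1458^3 = 3099363912 multiplications
Strassen's algorithm: 7^(log2(2048)) = 7^11 = 1977326743 multiplications
Savings: 3099363912 - 1977326743 = 1122037169 multiplications

Standard: 3099363912 multiplications (1458^3). Strassen: 1977326743 multiplications (7^11, after padding to 2048x2048). Strassen reduces 8 recursive multiplications to 7 at each level.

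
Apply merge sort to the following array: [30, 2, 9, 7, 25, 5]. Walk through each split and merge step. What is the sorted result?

Merge sort trace:

Split: [30, 2, 9, 7, 25, 5] -> [30, 2, 9] and [7, 25, 5]
  Split: [30, 2, 9] -> [30] and [2, 9]
    Split: [2, 9] -> [2] and [9]
    Merge: [2] + [9] -> [2, 9]
  Merge: [30] + [2, 9] -> [2, 9, 30]
  Split: [7, 25, 5] -> [7] and [25, 5]
    Split: [25, 5] -> [25] and [5]
    Merge: [25] + [5] -> [5, 25]
  Merge: [7] + [5, 25] -> [5, 7, 25]
Merge: [2, 9, 30] + [5, 7, 25] -> [2, 5, 7, 9, 25, 30]

Final sorted array: [2, 5, 7, 9, 25, 30]

The merge sort proceeds by recursively splitting the array and merging sorted halves.
After all merges, the sorted array is [2, 5, 7, 9, 25, 30].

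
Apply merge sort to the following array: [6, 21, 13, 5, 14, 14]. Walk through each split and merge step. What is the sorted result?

Merge sort trace:

Split: [6, 21, 13, 5, 14, 14] -> [6, 21, 13] and [5, 14, 14]
  Split: [6, 21, 13] -> [6] and [21, 13]
    Split: [21, 13] -> [21] and [13]
    Merge: [21] + [13] -> [13, 21]
  Merge: [6] + [13, 21] -> [6, 13, 21]
  Split: [5, 14, 14] -> [5] and [14, 14]
    Split: [14, 14] -> [14] and [14]
    Merge: [14] + [14] -> [14, 14]
  Merge: [5] + [14, 14] -> [5, 14, 14]
Merge: [6, 13, 21] + [5, 14, 14] -> [5, 6, 13, 14, 14, 21]

Final sorted array: [5, 6, 13, 14, 14, 21]

The merge sort proceeds by recursively splitting the array and merging sorted halves.
After all merges, the sorted array is [5, 6, 13, 14, 14, 21].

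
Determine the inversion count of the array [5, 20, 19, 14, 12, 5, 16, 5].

Finding inversions in [5, 20, 19, 14, 12, 5, 16, 5]:

(1, 2): arr[1]=20 > arr[2]=19
(1, 3): arr[1]=20 > arr[3]=14
(1, 4): arr[1]=20 > arr[4]=12
(1, 5): arr[1]=20 > arr[5]=5
(1, 6): arr[1]=20 > arr[6]=16
(1, 7): arr[1]=20 > arr[7]=5
(2, 3): arr[2]=19 > arr[3]=14
(2, 4): arr[2]=19 > arr[4]=12
(2, 5): arr[2]=19 > arr[5]=5
(2, 6): arr[2]=19 > arr[6]=16
(2, 7): arr[2]=19 > arr[7]=5
(3, 4): arr[3]=14 > arr[4]=12
(3, 5): arr[3]=14 > arr[5]=5
(3, 7): arr[3]=14 > arr[7]=5
(4, 5): arr[4]=12 > arr[5]=5
(4, 7): arr[4]=12 > arr[7]=5
(6, 7): arr[6]=16 > arr[7]=5

Total inversions: 17

The array has 17 inversion(s): (1,2), (1,3), (1,4), (1,5), (1,6), (1,7), (2,3), (2,4), (2,5), (2,6), (2,7), (3,4), (3,5), (3,7), (4,5), (4,7), (6,7). Each pair (i,j) satisfies i < j and arr[i] > arr[j].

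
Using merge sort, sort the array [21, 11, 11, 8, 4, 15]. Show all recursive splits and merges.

Merge sort trace:

Split: [21, 11, 11, 8, 4, 15] -> [21, 11, 11] and [8, 4, 15]
  Split: [21, 11, 11] -> [21] and [11, 11]
    Split: [11, 11] -> [11] and [11]
    Merge: [11] + [11] -> [11, 11]
  Merge: [21] + [11, 11] -> [11, 11, 21]
  Split: [8, 4, 15] -> [8] and [4, 15]
    Split: [4, 15] -> [4] and [15]
    Merge: [4] + [15] -> [4, 15]
  Merge: [8] + [4, 15] -> [4, 8, 15]
Merge: [11, 11, 21] + [4, 8, 15] -> [4, 8, 11, 11, 15, 21]

Final sorted array: [4, 8, 11, 11, 15, 21]

The merge sort proceeds by recursively splitting the array and merging sorted halves.
After all merges, the sorted array is [4, 8, 11, 11, 15, 21].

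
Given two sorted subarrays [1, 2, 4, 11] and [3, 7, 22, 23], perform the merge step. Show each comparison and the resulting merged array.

Merging process:

Compare 1 vs 3: take 1 from left. Merged: [1]
Compare 2 vs 3: take 2 from left. Merged: [1, 2]
Compare 4 vs 3: take 3 from right. Merged: [1, 2, 3]
Compare 4 vs 7: take 4 from left. Merged: [1, 2, 3, 4]
Compare 11 vs 7: take 7 from right. Merged: [1, 2, 3, 4, 7]
Compare 11 vs 22: take 11 from left. Merged: [1, 2, 3, 4, 7, 11]
Append remaining from right: [22, 23]. Merged: [1, 2, 3, 4, 7, 11, 22, 23]

Final merged array: [1, 2, 3, 4, 7, 11, 22, 23]
Total comparisons: 6

The merged array is [1, 2, 3, 4, 7, 11, 22, 23], requiring 6 comparisons. The merge step runs in O(n) time where n is the total number of elements.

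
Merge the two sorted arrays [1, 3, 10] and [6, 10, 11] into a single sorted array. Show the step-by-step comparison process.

Merging process:

Compare 1 vs 6: take 1 from left. Merged: [1]
Compare 3 vs 6: take 3 from left. Merged: [1, 3]
Compare 10 vs 6: take 6 from right. Merged: [1, 3, 6]
Compare 10 vs 10: take 10 from left. Merged: [1, 3, 6, 10]
Append remaining from right: [10, 11]. Merged: [1, 3, 6, 10, 10, 11]

Final merged array: [1, 3, 6, 10, 10, 11]
Total comparisons: 4

The merged array is [1, 3, 6, 10, 10, 11], requiring 4 comparisons. The merge step runs in O(n) time where n is the total number of elements.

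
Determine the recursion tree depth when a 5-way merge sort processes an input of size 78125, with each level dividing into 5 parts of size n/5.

For divide and conquer with division factor 5:

Problem sizes at each level:
Level 0: 78125
Level 1: 15625
Level 2: 3125
Level 3: 625
Level 4: 125
Level 5: 25
Level 6: 5
Level 7: 1

The root is level 0 and the size-1 base case is level 7 (the tree spans levels 0 through 7, i.e. 8 levels counting the root), so the depth is the number of divisions: log_5(78125) = 7

The recursion tree depth is log_5(78125) = 7. At each level, the problem size is divided by 5, so it takes 7 divisions to reduce to a base case of size 1. The algorithm makes 5 recursive calls at each level.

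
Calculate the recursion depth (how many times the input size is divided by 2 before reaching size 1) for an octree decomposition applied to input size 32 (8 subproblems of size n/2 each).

For divide and conquer with division factor 2:

Problem sizes at each level:
Level 0: 32
Level 1: 16
Level 2: 8
Level 3: 4
Level 4: 2
Level 5: 1

The root is level 0 and the size-1 base case is level 5 (the tree spans levels 0 through 5, i.e. 6 levels counting the root), so the depth is the number of divisions: log_2(32) = 5

The recursion tree depth is log_2(32) = 5. At each level, the problem size is divided by 2, so it takes 5 divisions to reduce to a base case of size 1. The algorithm makes 8 recursive calls at each level.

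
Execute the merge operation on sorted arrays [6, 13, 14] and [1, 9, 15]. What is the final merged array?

Merging process:

Compare 6 vs 1: take 1 from right. Merged: [1]
Compare 6 vs 9: take 6 from left. Merged: [1, 6]
Compare 13 vs 9: take 9 from right. Merged: [1, 6, 9]
Compare 13 vs 15: take 13 from left. Merged: [1, 6, 9, 13]
Compare 14 vs 15: take 14 from left. Merged: [1, 6, 9, 13, 14]
Append remaining from right: [15]. Merged: [1, 6, 9, 13, 14, 15]

Final merged array: [1, 6, 9, 13, 14, 15]
Total comparisons: 5

The merged array is [1, 6, 9, 13, 14, 15], requiring 5 comparisons. The merge step runs in O(n) time where n is the total number of elements.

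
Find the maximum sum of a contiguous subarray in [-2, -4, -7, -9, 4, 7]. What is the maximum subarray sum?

Using Kadane's algorithm on [-2, -4, -7, -9, 4, 7]:

Scanning through the array:
Position 1 (value -4): max_ending_here = -4, max_so_far = -2
Position 2 (value -7): max_ending_here = -7, max_so_far = -2
Position 3 (value -9): max_ending_here = -9, max_so_far = -2
Position 4 (value 4): max_ending_here = 4, max_so_far = 4
Position 5 (value 7): max_ending_here = 11, max_so_far = 11

Maximum subarray: [4, 7]
Maximum sum: 11

The maximum subarray is [4, 7] with sum 11. This subarray runs from index 4 to index 5.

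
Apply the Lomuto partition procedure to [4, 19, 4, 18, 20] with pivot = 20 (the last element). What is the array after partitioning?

Lomuto partition with pivot = 20:

Initial array: [4, 19, 4, 18, 20]

arr[0]=4 <= 20: swap with position 0, array becomes [4, 19, 4, 18, 20]
arr[1]=19 <= 20: swap with position 1, array becomes [4, 19, 4, 18, 20]
arr[2]=4 <= 20: swap with position 2, array becomes [4, 19, 4, 18, 20]
arr[3]=18 <= 20: swap with position 3, array becomes [4, 19, 4, 18, 20]

Place pivot at position 4: [4, 19, 4, 18, 20]
Pivot position: 4

After partitioning with pivot 20, the array becomes [4, 19, 4, 18, 20]. The pivot is placed at index 4. All elements to the left of the pivot are <= 20, and all elements to the right are > 20.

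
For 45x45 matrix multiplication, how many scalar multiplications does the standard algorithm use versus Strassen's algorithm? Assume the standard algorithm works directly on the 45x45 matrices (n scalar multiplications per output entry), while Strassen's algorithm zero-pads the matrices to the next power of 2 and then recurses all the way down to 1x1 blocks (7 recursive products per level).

Matrix multiplication for 45x45 matrices:

Strassen's algorithm requires power-of-2 dimensions. Pad 45x45 to 64x64 (next power of 2).

Standard algorithm: 45^3 = 91125 multiplications
Strassen's algorithm: 7^(log2(64)) = 7^6 = 117649 multiplications
Difference: 91125 - 117649 = -26524 (Strassen uses MORE here due to padding overhead — for small or just-over-power-of-2 n, padding can outweigh the per-level savings)

Standard: 91125 multiplications (45^3). Strassen: 117649 multiplications (7^6, after padding to 64x64). Strassen reduces 8 recursive multiplications to 7 at each level.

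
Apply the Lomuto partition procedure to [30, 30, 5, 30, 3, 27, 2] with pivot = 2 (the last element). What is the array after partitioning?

Lomuto partition with pivot = 2:

Initial array: [30, 30, 5, 30, 3, 27, 2]

arr[0]=30 > 2: no swap
arr[1]=30 > 2: no swap
arr[2]=5 > 2: no swap
arr[3]=30 > 2: no swap
arr[4]=3 > 2: no swap
arr[5]=27 > 2: no swap

Place pivot at position 0: [2, 30, 5, 30, 3, 27, 30]
Pivot position: 0

After partitioning with pivot 2, the array becomes [2, 30, 5, 30, 3, 27, 30]. The pivot is placed at index 0. All elements to the left of the pivot are <= 2, and all elements to the right are > 2.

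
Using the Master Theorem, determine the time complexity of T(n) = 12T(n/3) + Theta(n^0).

Master Theorem for T(n) = 12T(n/3) + O(n^0):

a = 12, b = 3, c = 0
log_b(a) = log_3(12) = 2.2619

Case 1: c = 0 < log_3(12) = 2.2619
T(n) = O(n^(log_3 12))

For T(n) = 12T(n/3) + O(n^0): log_3(12) = 2.2619. This is Case 1 of the Master Theorem (c < log_b(a), work dominated by leaves), giving O(n^(log_3 12)).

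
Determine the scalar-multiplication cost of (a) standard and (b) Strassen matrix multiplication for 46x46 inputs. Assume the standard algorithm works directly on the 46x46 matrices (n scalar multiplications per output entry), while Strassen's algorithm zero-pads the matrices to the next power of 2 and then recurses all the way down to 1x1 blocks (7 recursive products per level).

Matrix multiplication for 46x46 matrices:

Strassen's algorithm requires power-of-2 dimensions. Pad 46x46 to 64x64 (next power of 2).

Standard algorithm: 46^3 = 97336 multiplications
Strassen's algorithm: 7^(log2(64)) = 7^6 = 117649 multiplications
Difference: 97336 - 117649 = -20313 (Strassen uses MORE here due to padding overhead — for small or just-over-power-of-2 n, padding can outweigh the per-level savings)

Standard: 97336 multiplications (46^3). Strassen: 117649 multiplications (7^6, after padding to 64x64). Strassen reduces 8 recursive multiplications to 7 at each level.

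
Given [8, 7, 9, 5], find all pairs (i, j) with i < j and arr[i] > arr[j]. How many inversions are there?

Finding inversions in [8, 7, 9, 5]:

(0, 1): arr[0]=8 > arr[1]=7
(0, 3): arr[0]=8 > arr[3]=5
(1, 3): arr[1]=7 > arr[3]=5
(2, 3): arr[2]=9 > arr[3]=5

Total inversions: 4

The array has 4 inversion(s): (0,1), (0,3), (1,3), (2,3). Each pair (i,j) satisfies i < j and arr[i] > arr[j].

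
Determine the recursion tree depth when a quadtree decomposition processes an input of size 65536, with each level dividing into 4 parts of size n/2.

For divide and conquer with division factor 2:

Problem sizes at each level:
Level 0: 65536
Level 1: 32768
Level 2: 16384
Level 3: 8192
Level 4: 4096
Level 5: 2048
Level 6: 1024
Level 7: 512
Level 8: 256
Level 9: 128
Level 10: 64
Level 11: 32
Level 12: 16
Level 13: 8
Level 14: 4
Level 15: 2
Level 16: 1

The root is level 0 and the size-1 base case is level 16 (the tree spans levels 0 through 16, i.e. 17 levels counting the root), so the depth is the number of divisions: log_2(65536) = 16

The recursion tree depth is log_2(65536) = 16. At each level, the problem size is divided by 2, so it takes 16 divisions to reduce to a base case of size 1. The algorithm makes 4 recursive calls at each level.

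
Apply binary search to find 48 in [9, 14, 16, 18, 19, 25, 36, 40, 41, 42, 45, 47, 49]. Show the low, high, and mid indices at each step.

Binary search for 48 in [9, 14, 16, 18, 19, 25, 36, 40, 41, 42, 45, 47, 49]:

lo=0, hi=12, mid=6, arr[mid]=36 -> 36 < 48, search right half
lo=7, hi=12, mid=9, arr[mid]=42 -> 42 < 48, search right half
lo=10, hi=12, mid=11, arr[mid]=47 -> 47 < 48, search right half
lo=12, hi=12, mid=12, arr[mid]=49 -> 49 > 48, search left half
lo=12 > hi=11, target 48 not found

Binary search determines that 48 is not in the array after 4 comparisons. The search space was exhausted without finding the target.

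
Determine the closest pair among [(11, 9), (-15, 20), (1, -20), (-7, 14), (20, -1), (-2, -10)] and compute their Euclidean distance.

Computing all pairwise distances among 6 points:

d((11, 9), (-15, 20)) = 28.2312
d((11, 9), (1, -20)) = 30.6757
d((11, 9), (-7, 14)) = 18.6815
d((11, 9), (20, -1)) = 13.4536
d((11, 9), (-2, -10)) = 23.0217
d((-15, 20), (1, -20)) = 43.0813
d((-15, 20), (-7, 14)) = 10.0 <-- minimum
d((-15, 20), (20, -1)) = 40.8167
d((-15, 20), (-2, -10)) = 32.6956
d((1, -20), (-7, 14)) = 34.9285
d((1, -20), (20, -1)) = 26.8701
d((1, -20), (-2, -10)) = 10.4403
d((-7, 14), (20, -1)) = 30.8869
d((-7, 14), (-2, -10)) = 24.5153
d((20, -1), (-2, -10)) = 23.7697

Closest pair: (-15, 20) and (-7, 14) with distance 10.0

The closest pair is (-15, 20) and (-7, 14) with Euclidean distance 10.0. For 6 points, brute-force pairwise comparison is shown above. For large n, the divide-and-conquer algorithm (sort by x, recurse on halves, check the dividing strip) achieves O(n log n).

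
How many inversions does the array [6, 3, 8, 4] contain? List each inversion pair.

Finding inversions in [6, 3, 8, 4]:

(0, 1): arr[0]=6 > arr[1]=3
(0, 3): arr[0]=6 > arr[3]=4
(2, 3): arr[2]=8 > arr[3]=4

Total inversions: 3

The array has 3 inversion(s): (0,1), (0,3), (2,3). Each pair (i,j) satisfies i < j and arr[i] > arr[j].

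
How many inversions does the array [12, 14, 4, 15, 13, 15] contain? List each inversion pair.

Finding inversions in [12, 14, 4, 15, 13, 15]:

(0, 2): arr[0]=12 > arr[2]=4
(1, 2): arr[1]=14 > arr[2]=4
(1, 4): arr[1]=14 > arr[4]=13
(3, 4): arr[3]=15 > arr[4]=13

Total inversions: 4

The array has 4 inversion(s): (0,2), (1,2), (1,4), (3,4). Each pair (i,j) satisfies i < j and arr[i] > arr[j].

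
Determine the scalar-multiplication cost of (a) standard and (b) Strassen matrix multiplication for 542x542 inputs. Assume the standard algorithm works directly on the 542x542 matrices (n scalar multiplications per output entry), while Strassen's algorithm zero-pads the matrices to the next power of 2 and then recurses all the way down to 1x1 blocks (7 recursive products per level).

Matrix multiplication for 542x542 matrices:

Strassen's algorithm requires power-of-2 dimensions. Pad 542x542 to 1024x1024 (next power of 2).

Standard algorithm: 542^3 = 159220088 multiplications
Strassen's algorithm: 7^(log2(1024)) = 7^10 = 282475249 multiplications
Difference: 159220088 - 282475249 = -123255161 (Strassen uses MORE here due to padding overhead — for small or just-over-power-of-2 n, padding can outweigh the per-level savings)

Standard: 159220088 multiplications (542^3). Strassen: 282475249 multiplications (7^10, after padding to 1024x1024). Strassen reduces 8 recursive multiplications to 7 at each level.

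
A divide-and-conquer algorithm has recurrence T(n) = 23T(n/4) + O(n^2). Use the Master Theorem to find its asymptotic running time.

Master Theorem for T(n) = 23T(n/4) + O(n^2):

a = 23, b = 4, c = 2
log_b(a) = log_4(23) = 2.2618

Case 1: c = 2 < log_4(23) = 2.2618
T(n) = O(n^(log_4 23))

For T(n) = 23T(n/4) + O(n^2): log_4(23) = 2.2618. This is Case 1 of the Master Theorem (c < log_b(a), work dominated by leaves), giving O(n^(log_4 23)).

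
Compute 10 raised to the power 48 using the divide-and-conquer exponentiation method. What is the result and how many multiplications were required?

Computing 10^48 by squaring (build up from 10^1; each line after the first costs one multiplication):

10^1 = 10
10^2 = (10^1)^2 = 10^2 = 100
10^3 = 10 * 10^2 = 10 * 100 = 1000
10^6 = (10^3)^2 = 1000^2 = 1000000
10^12 = (10^6)^2 = 1000000^2 = 1000000000000
10^24 = (10^12)^2 = 1000000000000^2 = 1000000000000000000000000
10^48 = (10^24)^2 = 1000000000000000000000000^2 = 1000000000000000000000000000000000000000000000000

Result: 1000000000000000000000000000000000000000000000000
Multiplications needed: 6 (6 lines after 10^1)

10^48 = 1000000000000000000000000000000000000000000000000. Using exponentiation by squaring, this requires 6 multiplications. The key idea: if the exponent is even, square the half-power; if odd, multiply by the base once.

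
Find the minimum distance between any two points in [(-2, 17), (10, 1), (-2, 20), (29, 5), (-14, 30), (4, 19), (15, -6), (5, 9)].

Computing all pairwise distances among 8 points:

d((-2, 17), (10, 1)) = 20.0
d((-2, 17), (-2, 20)) = 3.0 <-- minimum
d((-2, 17), (29, 5)) = 33.2415
d((-2, 17), (-14, 30)) = 17.6918
d((-2, 17), (4, 19)) = 6.3246
d((-2, 17), (15, -6)) = 28.6007
d((-2, 17), (5, 9)) = 10.6301
d((10, 1), (-2, 20)) = 22.4722
d((10, 1), (29, 5)) = 19.4165
d((10, 1), (-14, 30)) = 37.6431
d((10, 1), (4, 19)) = 18.9737
d((10, 1), (15, -6)) = 8.6023
d((10, 1), (5, 9)) = 9.434
d((-2, 20), (29, 5)) = 34.4384
d((-2, 20), (-14, 30)) = 15.6205
d((-2, 20), (4, 19)) = 6.0828
d((-2, 20), (15, -6)) = 31.0644
d((-2, 20), (5, 9)) = 13.0384
d((29, 5), (-14, 30)) = 49.7393
d((29, 5), (4, 19)) = 28.6531
d((29, 5), (15, -6)) = 17.8045
d((29, 5), (5, 9)) = 24.3311
d((-14, 30), (4, 19)) = 21.095
d((-14, 30), (15, -6)) = 46.2277
d((-14, 30), (5, 9)) = 28.3196
d((4, 19), (15, -6)) = 27.313
d((4, 19), (5, 9)) = 10.0499
d((15, -6), (5, 9)) = 18.0278

Closest pair: (-2, 17) and (-2, 20) with distance 3.0

The closest pair is (-2, 17) and (-2, 20) with Euclidean distance 3.0. For 8 points, brute-force pairwise comparison is shown above. For large n, the divide-and-conquer algorithm (sort by x, recurse on halves, check the dividing strip) achieves O(n log n).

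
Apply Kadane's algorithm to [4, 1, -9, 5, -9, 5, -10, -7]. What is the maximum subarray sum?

Using Kadane's algorithm on [4, 1, -9, 5, -9, 5, -10, -7]:

Scanning through the array:
Position 1 (value 1): max_ending_here = 5, max_so_far = 5
Position 2 (value -9): max_ending_here = -4, max_so_far = 5
Position 3 (value 5): max_ending_here = 5, max_so_far = 5
Position 4 (value -9): max_ending_here = -4, max_so_far = 5
Position 5 (value 5): max_ending_here = 5, max_so_far = 5
Position 6 (value -10): max_ending_here = -5, max_so_far = 5
Position 7 (value -7): max_ending_here = -7, max_so_far = 5

Maximum subarray: [4, 1]
Maximum sum: 5

The maximum subarray is [4, 1] with sum 5. This subarray runs from index 0 to index 1.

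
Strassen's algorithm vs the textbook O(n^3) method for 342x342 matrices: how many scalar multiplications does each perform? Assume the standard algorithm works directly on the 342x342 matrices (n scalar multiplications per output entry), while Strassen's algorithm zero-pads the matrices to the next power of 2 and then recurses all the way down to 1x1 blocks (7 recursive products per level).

Matrix multiplication for 342x342 matrices:

Strassen's algorithm requires power-of-2 dimensions. Pad 342x342 to 512x512 (next power of 2).

Standard algorithm: 342^3 = 40001688 multiplications
Strassen's algorithm: 7^(log2(512)) = 7^9 = 40353607 multiplications
Difference: 40001688 - 40353607 = -351919 (Strassen uses MORE here due to padding overhead — for small or just-over-power-of-2 n, padding can outweigh the per-level savings)

Standard: 40001688 multiplications (342^3). Strassen: 40353607 multiplications (7^9, after padding to 512x512). Strassen reduces 8 recursive multiplications to 7 at each level.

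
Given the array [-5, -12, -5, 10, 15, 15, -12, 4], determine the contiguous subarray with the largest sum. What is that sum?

Using Kadane's algorithm on [-5, -12, -5, 10, 15, 15, -12, 4]:

Scanning through the array:
Position 1 (value -12): max_ending_here = -12, max_so_far = -5
Position 2 (value -5): max_ending_here = -5, max_so_far = -5
Position 3 (value 10): max_ending_here = 10, max_so_far = 10
Position 4 (value 15): max_ending_here = 25, max_so_far = 25
Position 5 (value 15): max_ending_here = 40, max_so_far = 40
Position 6 (value -12): max_ending_here = 28, max_so_far = 40
Position 7 (value 4): max_ending_here = 32, max_so_far = 40

Maximum subarray: [10, 15, 15]
Maximum sum: 40

The maximum subarray is [10, 15, 15] with sum 40. This subarray runs from index 3 to index 5.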